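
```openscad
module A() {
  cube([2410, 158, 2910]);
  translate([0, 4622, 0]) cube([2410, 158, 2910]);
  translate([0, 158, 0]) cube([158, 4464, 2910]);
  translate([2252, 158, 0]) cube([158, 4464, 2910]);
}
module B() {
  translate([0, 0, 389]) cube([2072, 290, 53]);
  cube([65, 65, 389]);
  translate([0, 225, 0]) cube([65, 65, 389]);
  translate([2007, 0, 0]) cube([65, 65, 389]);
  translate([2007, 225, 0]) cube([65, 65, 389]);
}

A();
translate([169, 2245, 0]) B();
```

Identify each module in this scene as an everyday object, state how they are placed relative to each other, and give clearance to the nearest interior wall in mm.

A is a house frame. B is a bench. The bench sits inside the house frame, centred. The clearance to the nearest interior wall is 11 mm.

Clearances: x = 11, y = 2087; minimum 11 mm.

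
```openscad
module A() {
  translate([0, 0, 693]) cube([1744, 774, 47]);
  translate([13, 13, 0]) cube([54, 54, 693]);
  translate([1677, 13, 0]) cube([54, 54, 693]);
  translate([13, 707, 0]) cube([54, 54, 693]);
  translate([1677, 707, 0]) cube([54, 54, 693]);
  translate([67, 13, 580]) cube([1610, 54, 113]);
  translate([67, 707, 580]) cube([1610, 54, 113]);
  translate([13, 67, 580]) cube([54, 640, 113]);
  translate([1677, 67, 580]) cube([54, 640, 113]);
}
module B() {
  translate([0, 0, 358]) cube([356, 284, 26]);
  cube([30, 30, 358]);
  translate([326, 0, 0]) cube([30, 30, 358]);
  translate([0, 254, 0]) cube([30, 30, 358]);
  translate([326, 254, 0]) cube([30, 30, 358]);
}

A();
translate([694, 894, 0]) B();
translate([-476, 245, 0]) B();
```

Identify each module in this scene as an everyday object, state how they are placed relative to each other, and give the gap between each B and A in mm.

Each stool's nearest face is 120 mm from the table's bounding box.

A is a table. B is a stool. Two stools sit around the table at the +y, −x sides. The gap between each stool and the table is 120 mm.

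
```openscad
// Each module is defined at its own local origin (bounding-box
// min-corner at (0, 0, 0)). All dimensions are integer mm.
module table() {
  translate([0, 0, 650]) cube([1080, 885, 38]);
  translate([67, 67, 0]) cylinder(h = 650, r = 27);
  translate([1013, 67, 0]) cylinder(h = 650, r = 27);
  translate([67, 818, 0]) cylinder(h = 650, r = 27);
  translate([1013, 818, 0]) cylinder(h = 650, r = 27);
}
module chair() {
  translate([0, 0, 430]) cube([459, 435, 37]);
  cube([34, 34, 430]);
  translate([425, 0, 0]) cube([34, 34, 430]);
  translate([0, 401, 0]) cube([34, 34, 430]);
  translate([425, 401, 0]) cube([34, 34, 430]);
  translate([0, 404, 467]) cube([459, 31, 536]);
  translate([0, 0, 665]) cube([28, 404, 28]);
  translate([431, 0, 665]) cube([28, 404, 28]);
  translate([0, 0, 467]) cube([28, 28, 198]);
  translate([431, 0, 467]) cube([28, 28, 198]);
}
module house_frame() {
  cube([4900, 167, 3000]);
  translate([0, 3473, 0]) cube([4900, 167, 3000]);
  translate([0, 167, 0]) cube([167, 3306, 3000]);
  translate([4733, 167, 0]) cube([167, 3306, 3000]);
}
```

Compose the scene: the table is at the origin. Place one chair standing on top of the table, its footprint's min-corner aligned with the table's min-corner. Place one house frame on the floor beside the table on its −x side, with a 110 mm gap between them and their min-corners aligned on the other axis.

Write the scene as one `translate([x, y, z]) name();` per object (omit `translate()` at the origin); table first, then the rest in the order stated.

table();
translate([0, 0, 688]) chair();
translate([-5010, 0, 0]) house_frame();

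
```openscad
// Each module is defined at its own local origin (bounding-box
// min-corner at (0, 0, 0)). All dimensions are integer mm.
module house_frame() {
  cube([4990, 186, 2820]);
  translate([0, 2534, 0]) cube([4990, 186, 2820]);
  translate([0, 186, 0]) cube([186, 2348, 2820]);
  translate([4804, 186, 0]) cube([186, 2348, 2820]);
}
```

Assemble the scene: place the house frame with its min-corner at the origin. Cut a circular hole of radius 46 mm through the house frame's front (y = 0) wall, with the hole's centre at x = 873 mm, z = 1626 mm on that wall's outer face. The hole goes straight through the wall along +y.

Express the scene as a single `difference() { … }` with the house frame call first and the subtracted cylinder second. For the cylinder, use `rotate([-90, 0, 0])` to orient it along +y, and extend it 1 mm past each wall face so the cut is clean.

difference() {
  house_frame();
  translate([873, -1, 1626]) rotate([-90, 0, 0]) cylinder(h = 188, r = 46);
}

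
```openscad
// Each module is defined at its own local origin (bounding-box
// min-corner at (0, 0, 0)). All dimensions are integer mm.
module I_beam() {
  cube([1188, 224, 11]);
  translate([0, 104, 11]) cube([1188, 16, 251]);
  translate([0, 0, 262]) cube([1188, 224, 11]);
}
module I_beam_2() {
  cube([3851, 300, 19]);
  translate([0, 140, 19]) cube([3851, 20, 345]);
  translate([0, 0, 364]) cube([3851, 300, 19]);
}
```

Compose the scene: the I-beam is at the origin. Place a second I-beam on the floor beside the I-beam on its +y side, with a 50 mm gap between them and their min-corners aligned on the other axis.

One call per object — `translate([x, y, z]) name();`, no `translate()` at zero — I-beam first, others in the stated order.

I_beam();
translate([0, 274, 0]) I_beam_2();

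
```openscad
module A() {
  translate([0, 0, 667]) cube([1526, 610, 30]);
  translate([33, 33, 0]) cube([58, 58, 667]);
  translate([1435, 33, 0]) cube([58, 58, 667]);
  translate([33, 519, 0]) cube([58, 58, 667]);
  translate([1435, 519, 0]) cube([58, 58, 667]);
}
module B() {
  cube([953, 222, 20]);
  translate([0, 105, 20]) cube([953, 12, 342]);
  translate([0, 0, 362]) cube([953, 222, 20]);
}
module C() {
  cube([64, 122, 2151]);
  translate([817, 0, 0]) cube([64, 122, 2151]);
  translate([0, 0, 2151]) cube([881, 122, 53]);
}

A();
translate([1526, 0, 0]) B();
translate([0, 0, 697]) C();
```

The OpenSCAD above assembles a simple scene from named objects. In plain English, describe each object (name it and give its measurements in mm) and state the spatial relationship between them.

A is a rectangular dining table. The top is 1526×610×30 mm with its upper surface at z = 697 mm. It stands on four 58×58 mm square legs, each inset 33 mm from the nearest pair of top edges, running from the floor to the underside of the top.

B is an I-beam lying along x, 953 mm long. Overall section height 382 mm. Two flanges 222 mm wide (y) and 20 mm thick, one on the floor and one at the top; a web 12 mm thick runs between them, centred on the flange width.

C is a rectangular door frame: two vertical jambs of 64×122 mm section, 2151 mm tall, with a clear opening 753 mm wide between their inner faces. A header 53 mm tall and 122 mm deep lies on top of the jambs and spans the full outside width.

The I-beam is against the table's +x side, with their −y faces flush. The door frame is on top of the table.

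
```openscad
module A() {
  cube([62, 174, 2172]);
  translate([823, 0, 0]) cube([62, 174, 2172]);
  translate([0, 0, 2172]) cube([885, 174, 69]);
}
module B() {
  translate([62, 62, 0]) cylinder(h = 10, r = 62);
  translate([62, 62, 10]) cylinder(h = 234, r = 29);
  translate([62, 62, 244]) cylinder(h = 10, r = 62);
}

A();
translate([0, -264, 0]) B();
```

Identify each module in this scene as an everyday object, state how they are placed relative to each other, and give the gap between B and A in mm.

The spool's nearest face is 140 mm from the door frame's −y face.

A is a door frame. B is a spool. The spool is on the floor beside the door frame on its −y side. The gap between the spool and the door frame is 140 mm.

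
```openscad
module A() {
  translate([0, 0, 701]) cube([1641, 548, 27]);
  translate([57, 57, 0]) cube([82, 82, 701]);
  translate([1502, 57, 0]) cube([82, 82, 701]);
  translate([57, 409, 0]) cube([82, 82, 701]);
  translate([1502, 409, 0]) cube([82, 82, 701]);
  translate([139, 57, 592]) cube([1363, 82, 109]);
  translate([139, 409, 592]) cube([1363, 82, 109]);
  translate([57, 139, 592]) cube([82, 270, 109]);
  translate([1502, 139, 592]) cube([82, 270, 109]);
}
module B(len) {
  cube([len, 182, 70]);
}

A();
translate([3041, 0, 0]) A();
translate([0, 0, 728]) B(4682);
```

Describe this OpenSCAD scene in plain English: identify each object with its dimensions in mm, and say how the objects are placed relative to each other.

A is a table with a 1641×548 mm rectangular top, 27 mm thick, top surface at z = 728 mm, supported by four 82×82 mm square legs, each inset 57 mm from the nearest pair of top edges, running from the floor. Four apron rails, 82 mm thick and 109 mm tall, run between adjacent legs with their top edges flush with the underside of the top and their outer faces flush with the legs' outer faces.

B is a rectangular beam 4682 mm long (x), 182 mm deep (y), 70 mm thick (z).

The beam spans the tops of two tables placed 1400 mm apart, resting at z = 728 mm.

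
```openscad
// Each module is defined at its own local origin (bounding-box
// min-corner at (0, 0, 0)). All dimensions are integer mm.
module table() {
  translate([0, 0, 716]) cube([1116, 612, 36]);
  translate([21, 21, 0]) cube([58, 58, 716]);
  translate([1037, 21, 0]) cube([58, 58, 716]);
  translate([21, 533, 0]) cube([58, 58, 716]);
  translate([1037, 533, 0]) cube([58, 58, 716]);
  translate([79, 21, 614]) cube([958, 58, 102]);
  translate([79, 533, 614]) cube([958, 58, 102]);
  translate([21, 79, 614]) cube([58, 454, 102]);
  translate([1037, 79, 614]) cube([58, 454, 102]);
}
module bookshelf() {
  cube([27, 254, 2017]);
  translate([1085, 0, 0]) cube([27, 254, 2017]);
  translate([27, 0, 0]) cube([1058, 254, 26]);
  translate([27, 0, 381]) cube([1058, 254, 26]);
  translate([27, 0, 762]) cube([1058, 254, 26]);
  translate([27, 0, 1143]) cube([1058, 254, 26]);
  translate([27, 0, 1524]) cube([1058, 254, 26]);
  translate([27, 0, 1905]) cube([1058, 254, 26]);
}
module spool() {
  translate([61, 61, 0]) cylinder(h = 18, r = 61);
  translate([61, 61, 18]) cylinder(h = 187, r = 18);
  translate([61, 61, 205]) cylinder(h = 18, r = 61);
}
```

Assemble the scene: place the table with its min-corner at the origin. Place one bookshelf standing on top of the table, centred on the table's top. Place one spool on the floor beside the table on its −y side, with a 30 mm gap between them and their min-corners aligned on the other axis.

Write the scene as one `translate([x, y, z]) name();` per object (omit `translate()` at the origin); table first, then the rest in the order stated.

table();
translate([2, 179, 752]) bookshelf();
translate([0, -152, 0]) spool();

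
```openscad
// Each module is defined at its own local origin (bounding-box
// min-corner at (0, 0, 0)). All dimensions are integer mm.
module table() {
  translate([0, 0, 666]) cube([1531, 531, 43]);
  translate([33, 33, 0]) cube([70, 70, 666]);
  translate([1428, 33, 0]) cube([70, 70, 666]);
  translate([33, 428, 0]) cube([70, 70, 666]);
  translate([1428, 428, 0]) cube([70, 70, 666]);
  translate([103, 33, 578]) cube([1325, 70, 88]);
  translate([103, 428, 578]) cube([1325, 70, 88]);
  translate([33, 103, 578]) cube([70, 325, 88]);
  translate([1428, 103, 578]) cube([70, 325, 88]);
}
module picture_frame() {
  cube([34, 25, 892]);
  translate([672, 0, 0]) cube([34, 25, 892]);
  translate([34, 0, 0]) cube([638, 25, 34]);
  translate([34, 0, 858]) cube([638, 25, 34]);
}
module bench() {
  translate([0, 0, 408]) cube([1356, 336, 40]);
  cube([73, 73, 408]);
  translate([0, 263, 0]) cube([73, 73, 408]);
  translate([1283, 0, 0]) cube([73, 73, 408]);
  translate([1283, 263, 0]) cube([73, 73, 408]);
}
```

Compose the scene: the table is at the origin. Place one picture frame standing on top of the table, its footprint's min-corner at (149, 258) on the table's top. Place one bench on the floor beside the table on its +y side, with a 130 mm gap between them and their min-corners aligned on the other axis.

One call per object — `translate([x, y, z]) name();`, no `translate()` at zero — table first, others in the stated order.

table();
translate([149, 258, 709]) picture_frame();
translate([0, 661, 0]) bench();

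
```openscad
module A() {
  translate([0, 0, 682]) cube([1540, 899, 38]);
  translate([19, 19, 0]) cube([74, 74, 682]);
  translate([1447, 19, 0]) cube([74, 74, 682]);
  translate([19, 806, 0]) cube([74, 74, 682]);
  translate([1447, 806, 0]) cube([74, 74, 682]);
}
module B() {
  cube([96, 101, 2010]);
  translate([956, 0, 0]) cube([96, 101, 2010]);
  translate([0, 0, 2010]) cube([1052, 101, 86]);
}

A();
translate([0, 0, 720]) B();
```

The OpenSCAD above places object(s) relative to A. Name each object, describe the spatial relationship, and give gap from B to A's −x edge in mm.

A is a table. B is a door frame. The door frame is on top of the table. The gap from the door frame to the table's −x edge is 0 mm.

The door frame's min-x is at 0; the table's min-x is 0; gap = 0 mm.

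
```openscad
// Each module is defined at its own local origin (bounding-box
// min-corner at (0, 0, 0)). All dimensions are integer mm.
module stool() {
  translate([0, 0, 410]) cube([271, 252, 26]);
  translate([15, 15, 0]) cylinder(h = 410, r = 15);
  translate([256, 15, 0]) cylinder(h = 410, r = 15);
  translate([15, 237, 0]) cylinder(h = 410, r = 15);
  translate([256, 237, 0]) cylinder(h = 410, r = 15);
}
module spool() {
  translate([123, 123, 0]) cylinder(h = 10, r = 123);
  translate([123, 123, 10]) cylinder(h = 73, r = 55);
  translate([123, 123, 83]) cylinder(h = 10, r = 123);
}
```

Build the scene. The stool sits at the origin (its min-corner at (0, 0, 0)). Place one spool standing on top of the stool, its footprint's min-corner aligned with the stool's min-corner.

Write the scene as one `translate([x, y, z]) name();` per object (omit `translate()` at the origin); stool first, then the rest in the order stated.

stool();
translate([0, 0, 436]) spool();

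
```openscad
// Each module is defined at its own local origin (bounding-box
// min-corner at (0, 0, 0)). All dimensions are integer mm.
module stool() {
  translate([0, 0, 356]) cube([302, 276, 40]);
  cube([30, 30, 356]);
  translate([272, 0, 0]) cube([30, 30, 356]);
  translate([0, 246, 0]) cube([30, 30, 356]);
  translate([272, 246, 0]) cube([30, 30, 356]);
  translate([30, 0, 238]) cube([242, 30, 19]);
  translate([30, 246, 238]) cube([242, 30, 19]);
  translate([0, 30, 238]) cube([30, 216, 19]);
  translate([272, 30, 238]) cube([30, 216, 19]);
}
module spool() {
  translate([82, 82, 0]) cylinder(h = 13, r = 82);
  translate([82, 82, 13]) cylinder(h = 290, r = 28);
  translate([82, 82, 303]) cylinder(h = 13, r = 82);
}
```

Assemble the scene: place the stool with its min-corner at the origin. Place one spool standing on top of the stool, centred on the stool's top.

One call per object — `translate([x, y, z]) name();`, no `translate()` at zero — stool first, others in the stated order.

stool();
translate([69, 56, 396]) spool();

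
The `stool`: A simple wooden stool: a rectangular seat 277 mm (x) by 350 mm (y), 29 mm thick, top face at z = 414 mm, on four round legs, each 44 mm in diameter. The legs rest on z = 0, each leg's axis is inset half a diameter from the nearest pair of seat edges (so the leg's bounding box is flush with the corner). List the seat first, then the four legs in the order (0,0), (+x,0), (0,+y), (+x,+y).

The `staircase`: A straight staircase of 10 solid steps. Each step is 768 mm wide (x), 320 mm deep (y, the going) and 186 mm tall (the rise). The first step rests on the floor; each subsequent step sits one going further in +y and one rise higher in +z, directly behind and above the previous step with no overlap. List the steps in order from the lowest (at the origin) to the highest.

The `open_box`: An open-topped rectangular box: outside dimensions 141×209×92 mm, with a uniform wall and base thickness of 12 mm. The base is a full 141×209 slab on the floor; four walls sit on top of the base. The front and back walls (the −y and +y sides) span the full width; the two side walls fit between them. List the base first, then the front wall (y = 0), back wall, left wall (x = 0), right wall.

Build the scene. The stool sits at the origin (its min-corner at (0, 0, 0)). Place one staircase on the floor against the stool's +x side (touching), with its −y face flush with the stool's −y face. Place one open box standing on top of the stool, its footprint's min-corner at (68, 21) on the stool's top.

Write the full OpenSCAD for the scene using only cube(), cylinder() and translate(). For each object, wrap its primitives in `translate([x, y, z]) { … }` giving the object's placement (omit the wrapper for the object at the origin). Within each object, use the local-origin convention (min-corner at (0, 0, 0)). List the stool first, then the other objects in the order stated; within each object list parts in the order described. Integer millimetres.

translate([0, 0, 385]) cube([277, 350, 29]);
translate([22, 22, 0]) cylinder(h = 385, r = 22);
translate([255, 22, 0]) cylinder(h = 385, r = 22);
translate([22, 328, 0]) cylinder(h = 385, r = 22);
translate([255, 328, 0]) cylinder(h = 385, r = 22);
translate([277, 0, 0]) {
  cube([768, 320, 186]);
  translate([0, 320, 186]) cube([768, 320, 186]);
  translate([0, 640, 372]) cube([768, 320, 186]);
  translate([0, 960, 558]) cube([768, 320, 186]);
  translate([0, 1280, 744]) cube([768, 320, 186]);
  translate([0, 1600, 930]) cube([768, 320, 186]);
  translate([0, 1920, 1116]) cube([768, 320, 186]);
  translate([0, 2240, 1302]) cube([768, 320, 186]);
  translate([0, 2560, 1488]) cube([768, 320, 186]);
  translate([0, 2880, 1674]) cube([768, 320, 186]);
}
translate([68, 21, 414]) {
  cube([141, 209, 12]);
  translate([0, 0, 12]) cube([141, 12, 80]);
  translate([0, 197, 12]) cube([141, 12, 80]);
  translate([0, 12, 12]) cube([12, 185, 80]);
  translate([129, 12, 12]) cube([12, 185, 80]);
}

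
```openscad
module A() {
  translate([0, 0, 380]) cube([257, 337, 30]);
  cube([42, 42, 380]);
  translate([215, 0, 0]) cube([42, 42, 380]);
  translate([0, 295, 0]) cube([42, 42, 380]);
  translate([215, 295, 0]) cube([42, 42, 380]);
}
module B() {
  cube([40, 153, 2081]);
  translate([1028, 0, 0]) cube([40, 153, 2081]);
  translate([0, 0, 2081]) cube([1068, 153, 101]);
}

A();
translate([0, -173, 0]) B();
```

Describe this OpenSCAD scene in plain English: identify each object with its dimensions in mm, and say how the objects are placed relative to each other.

A is a four-legged stool. The seat is a 257×337×30 mm slab whose top surface is at z = 410 mm; four square legs, each 42×42 mm in cross-section, run from the floor (z = 0) to the underside of the seat, each flush with a corner of the seat.

B is a rectangular door frame: two vertical jambs of 40×153 mm section, 2081 mm tall, with a clear opening 988 mm wide between their inner faces. A header 101 mm tall and 153 mm deep lies on top of the jambs and spans the full outside width.

The door frame is on the floor beside the stool on its −y side.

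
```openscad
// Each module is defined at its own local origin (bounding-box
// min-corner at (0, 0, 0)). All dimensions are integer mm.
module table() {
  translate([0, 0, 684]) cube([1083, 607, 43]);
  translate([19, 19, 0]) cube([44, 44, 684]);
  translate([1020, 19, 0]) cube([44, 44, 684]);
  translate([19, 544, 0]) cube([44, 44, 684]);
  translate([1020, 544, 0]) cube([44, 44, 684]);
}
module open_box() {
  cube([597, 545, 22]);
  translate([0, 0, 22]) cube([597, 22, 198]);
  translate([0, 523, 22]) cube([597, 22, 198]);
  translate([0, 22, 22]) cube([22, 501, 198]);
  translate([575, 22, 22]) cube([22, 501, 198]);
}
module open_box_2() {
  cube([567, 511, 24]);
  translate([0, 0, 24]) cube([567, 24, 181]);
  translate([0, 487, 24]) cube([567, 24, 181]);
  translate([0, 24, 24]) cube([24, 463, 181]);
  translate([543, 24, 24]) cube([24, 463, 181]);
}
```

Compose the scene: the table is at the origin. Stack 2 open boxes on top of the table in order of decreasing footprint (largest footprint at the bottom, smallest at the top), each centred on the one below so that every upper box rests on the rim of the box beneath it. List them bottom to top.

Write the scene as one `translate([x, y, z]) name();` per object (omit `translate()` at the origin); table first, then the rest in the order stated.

table();
translate([243, 31, 727]) open_box();
translate([258, 48, 947]) open_box_2();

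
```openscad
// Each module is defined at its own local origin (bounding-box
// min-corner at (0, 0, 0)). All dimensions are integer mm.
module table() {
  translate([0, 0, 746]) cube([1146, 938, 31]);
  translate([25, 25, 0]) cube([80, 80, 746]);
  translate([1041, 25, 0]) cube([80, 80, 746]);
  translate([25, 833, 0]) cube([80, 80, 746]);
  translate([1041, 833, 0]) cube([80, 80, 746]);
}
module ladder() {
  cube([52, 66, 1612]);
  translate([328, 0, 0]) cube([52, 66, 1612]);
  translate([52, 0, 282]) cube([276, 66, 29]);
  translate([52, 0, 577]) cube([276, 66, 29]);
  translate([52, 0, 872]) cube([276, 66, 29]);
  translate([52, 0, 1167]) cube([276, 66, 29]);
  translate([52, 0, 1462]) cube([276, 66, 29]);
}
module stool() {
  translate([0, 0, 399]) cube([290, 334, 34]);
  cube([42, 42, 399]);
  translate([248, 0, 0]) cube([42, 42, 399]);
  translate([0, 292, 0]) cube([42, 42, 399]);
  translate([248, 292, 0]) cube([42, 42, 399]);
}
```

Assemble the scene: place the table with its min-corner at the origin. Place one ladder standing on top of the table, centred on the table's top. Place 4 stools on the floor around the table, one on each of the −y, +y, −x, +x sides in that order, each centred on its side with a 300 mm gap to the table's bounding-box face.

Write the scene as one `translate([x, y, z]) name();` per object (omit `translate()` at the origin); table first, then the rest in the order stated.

table();
translate([383, 436, 777]) ladder();
translate([428, -634, 0]) stool();
translate([428, 1238, 0]) stool();
translate([-590, 302, 0]) stool();
translate([1446, 302, 0]) stool();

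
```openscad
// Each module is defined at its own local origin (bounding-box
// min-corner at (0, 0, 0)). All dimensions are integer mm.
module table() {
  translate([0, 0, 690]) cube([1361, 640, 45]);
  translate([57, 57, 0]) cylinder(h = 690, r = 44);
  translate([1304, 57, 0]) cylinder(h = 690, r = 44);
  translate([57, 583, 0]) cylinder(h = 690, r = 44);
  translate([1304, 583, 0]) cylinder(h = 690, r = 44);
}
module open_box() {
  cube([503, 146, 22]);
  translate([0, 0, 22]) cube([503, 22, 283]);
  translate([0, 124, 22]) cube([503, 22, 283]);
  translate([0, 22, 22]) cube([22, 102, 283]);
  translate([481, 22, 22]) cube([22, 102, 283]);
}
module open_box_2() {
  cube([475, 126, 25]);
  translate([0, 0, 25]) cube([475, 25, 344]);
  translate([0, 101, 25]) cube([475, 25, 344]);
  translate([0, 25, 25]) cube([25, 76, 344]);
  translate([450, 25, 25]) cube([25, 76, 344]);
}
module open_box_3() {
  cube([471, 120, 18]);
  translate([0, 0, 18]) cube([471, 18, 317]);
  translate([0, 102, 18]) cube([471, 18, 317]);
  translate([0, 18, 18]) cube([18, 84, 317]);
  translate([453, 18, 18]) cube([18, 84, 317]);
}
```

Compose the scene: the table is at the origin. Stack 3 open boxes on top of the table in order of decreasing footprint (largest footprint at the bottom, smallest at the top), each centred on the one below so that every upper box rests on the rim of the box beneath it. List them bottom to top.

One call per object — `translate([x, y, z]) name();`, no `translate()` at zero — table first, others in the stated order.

table();
translate([429, 247, 735]) open_box();
translate([443, 257, 1040]) open_box_2();
translate([445, 260, 1409]) open_box_3();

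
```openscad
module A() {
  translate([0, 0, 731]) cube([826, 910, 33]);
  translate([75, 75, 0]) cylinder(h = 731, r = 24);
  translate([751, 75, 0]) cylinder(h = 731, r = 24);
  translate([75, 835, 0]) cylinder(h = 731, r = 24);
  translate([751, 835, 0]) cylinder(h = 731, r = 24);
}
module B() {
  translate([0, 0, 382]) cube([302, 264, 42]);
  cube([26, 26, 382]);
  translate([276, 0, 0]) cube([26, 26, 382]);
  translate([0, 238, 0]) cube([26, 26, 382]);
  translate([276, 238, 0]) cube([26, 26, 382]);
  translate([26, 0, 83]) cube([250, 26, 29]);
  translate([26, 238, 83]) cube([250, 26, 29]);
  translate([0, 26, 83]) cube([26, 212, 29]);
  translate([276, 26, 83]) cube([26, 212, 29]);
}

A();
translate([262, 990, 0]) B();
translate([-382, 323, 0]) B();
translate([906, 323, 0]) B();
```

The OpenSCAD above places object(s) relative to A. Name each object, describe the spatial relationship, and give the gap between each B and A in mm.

Each stool's nearest face is 80 mm from the table's bounding box.

A is a table. B is a stool. Three stools sit around the table at the +y, −x, +x sides. The gap between each stool and the table is 80 mm.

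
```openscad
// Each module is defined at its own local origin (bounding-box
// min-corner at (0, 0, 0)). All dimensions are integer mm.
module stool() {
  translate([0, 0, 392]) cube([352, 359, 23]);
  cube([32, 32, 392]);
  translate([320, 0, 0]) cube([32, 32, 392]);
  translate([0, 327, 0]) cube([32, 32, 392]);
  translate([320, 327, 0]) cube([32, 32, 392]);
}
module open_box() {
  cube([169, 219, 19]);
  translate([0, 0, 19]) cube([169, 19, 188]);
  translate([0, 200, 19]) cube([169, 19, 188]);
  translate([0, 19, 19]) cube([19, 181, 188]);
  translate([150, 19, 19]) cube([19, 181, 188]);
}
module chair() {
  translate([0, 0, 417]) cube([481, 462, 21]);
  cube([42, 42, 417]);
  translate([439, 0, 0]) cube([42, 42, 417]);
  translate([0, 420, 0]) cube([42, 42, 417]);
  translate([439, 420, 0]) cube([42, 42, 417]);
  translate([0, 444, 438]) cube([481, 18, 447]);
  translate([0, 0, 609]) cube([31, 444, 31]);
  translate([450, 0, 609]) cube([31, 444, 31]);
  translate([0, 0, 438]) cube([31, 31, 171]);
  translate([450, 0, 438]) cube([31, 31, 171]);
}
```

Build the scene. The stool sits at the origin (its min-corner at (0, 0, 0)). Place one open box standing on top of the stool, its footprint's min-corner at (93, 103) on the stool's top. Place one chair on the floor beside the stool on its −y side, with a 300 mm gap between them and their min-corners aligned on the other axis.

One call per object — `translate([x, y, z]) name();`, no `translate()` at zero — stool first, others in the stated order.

stool();
translate([93, 103, 415]) open_box();
translate([0, -762, 0]) chair();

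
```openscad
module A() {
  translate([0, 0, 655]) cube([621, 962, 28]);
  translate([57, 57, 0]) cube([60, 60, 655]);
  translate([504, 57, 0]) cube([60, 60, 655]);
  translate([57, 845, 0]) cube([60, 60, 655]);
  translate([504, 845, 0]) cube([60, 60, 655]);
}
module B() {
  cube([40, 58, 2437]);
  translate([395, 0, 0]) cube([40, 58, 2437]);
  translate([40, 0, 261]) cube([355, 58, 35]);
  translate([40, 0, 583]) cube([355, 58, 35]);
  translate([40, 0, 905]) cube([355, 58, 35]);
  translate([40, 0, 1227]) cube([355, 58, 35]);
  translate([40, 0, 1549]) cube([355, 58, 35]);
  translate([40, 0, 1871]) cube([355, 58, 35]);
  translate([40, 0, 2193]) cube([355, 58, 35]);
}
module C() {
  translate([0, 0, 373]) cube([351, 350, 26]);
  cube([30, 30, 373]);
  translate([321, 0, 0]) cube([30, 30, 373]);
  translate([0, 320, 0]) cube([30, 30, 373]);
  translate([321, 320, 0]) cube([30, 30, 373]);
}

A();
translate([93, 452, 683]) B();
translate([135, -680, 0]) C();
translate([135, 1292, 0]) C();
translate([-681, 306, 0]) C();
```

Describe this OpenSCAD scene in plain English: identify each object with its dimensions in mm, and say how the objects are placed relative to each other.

A is a table with a 621×962 mm rectangular top, 28 mm thick, top surface at z = 683 mm, supported by four 60×60 mm square legs, each inset 57 mm from the nearest pair of top edges, running from the floor.

B is a straight ladder. Two 40×58 mm vertical rails, 2437 mm tall, stand 435 mm apart (outside-to-outside) with their front faces coplanar on the −y side. 7 rungs, each 58 mm deep and 35 mm tall, span between the inner faces of the rails, front faces flush with the rails. The lowest rung's underside is at z = 261 mm and rungs are spaced 322 mm apart (underside to underside).

C is a four-legged stool. The seat is 351×350 mm, 26 mm thick, top at z = 399 mm. It stands on four square legs, each 30×30 mm in cross-section, from z = 0 to the seat underside, each flush with a corner of the seat.

The ladder is on top of the table, centred. Three stools sit around the table at the −y, +y, −x sides.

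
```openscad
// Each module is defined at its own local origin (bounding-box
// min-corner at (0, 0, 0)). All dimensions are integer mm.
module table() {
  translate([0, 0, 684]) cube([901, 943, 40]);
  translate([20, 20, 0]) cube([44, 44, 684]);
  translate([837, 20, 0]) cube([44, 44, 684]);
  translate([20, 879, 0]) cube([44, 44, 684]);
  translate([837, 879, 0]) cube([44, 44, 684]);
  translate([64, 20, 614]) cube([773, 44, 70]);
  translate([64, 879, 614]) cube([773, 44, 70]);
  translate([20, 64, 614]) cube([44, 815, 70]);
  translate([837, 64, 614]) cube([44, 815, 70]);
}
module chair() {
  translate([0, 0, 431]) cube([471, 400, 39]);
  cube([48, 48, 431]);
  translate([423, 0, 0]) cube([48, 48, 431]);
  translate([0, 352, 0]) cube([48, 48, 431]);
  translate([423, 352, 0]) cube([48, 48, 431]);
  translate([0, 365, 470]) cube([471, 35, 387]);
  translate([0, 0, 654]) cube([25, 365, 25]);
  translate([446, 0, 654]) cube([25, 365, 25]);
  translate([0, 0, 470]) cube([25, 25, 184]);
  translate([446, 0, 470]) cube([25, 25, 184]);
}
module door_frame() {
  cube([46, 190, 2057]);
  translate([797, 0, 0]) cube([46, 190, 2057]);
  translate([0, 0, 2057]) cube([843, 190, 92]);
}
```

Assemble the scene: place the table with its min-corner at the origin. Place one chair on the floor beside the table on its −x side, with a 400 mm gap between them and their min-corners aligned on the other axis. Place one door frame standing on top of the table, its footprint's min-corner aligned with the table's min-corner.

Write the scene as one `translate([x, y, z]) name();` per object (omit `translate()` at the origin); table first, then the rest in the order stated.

table();
translate([-871, 0, 0]) chair();
translate([0, 0, 724]) door_frame();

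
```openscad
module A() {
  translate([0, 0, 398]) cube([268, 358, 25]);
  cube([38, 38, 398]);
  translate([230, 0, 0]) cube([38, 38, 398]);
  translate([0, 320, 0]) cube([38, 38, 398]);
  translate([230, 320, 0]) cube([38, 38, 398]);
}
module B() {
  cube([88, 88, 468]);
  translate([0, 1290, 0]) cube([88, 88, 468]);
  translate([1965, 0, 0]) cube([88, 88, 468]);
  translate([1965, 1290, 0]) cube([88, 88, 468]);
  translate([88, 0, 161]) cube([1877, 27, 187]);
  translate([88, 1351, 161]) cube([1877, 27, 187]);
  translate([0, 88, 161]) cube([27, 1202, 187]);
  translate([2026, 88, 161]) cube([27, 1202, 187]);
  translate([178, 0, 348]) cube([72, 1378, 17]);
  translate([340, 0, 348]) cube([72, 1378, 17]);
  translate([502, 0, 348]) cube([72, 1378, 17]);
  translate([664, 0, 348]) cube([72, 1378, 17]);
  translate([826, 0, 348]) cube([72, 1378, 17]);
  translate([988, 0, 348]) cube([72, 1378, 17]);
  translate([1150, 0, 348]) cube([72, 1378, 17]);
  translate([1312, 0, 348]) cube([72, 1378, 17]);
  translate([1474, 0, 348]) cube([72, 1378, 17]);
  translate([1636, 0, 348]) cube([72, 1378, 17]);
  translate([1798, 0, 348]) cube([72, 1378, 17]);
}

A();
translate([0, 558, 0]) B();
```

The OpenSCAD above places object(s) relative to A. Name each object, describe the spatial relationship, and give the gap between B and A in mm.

The bed frame's nearest face is 200 mm from the stool's +y face.

A is a stool. B is a bed frame. The bed frame is on the floor beside the stool on its +y side. The gap between the bed frame and the stool is 200 mm.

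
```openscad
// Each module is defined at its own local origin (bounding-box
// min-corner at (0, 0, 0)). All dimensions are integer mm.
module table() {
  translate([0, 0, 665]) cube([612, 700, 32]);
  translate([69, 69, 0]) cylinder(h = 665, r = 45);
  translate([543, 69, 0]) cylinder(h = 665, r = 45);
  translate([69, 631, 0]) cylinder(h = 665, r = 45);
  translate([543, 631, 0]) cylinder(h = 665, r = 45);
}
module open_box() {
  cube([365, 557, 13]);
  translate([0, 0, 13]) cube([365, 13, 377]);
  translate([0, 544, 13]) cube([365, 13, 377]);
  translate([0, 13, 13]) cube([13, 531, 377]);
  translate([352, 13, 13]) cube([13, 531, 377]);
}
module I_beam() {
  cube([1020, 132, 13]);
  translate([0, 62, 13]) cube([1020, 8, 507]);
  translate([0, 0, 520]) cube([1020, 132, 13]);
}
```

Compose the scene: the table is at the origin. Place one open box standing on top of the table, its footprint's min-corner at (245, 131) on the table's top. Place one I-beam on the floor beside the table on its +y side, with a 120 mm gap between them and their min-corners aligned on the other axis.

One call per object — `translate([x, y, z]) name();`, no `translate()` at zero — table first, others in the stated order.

table();
translate([245, 131, 697]) open_box();
translate([0, 820, 0]) I_beam();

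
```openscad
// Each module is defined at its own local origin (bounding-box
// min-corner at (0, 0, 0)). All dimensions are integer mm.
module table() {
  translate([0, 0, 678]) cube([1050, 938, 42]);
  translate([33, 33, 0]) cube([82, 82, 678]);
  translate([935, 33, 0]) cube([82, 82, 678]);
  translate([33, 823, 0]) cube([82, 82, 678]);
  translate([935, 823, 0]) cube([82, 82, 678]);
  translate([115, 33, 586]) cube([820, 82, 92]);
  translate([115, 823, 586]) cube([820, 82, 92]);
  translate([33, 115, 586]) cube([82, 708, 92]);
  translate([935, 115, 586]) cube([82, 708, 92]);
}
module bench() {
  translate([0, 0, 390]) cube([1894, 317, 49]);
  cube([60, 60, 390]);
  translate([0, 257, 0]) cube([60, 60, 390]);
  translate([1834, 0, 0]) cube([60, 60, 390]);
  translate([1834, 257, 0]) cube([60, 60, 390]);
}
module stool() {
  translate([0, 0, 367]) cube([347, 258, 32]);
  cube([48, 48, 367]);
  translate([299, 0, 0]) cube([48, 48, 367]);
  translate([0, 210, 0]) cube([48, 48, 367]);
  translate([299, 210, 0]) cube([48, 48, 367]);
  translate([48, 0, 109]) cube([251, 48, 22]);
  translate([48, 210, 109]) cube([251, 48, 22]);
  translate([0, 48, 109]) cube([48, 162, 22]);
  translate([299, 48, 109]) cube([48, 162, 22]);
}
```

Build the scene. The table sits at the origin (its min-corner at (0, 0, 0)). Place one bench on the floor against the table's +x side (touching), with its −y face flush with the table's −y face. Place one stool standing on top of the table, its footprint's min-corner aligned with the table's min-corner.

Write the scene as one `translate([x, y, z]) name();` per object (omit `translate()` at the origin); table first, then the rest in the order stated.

table();
translate([1050, 0, 0]) bench();
translate([0, 0, 720]) stool();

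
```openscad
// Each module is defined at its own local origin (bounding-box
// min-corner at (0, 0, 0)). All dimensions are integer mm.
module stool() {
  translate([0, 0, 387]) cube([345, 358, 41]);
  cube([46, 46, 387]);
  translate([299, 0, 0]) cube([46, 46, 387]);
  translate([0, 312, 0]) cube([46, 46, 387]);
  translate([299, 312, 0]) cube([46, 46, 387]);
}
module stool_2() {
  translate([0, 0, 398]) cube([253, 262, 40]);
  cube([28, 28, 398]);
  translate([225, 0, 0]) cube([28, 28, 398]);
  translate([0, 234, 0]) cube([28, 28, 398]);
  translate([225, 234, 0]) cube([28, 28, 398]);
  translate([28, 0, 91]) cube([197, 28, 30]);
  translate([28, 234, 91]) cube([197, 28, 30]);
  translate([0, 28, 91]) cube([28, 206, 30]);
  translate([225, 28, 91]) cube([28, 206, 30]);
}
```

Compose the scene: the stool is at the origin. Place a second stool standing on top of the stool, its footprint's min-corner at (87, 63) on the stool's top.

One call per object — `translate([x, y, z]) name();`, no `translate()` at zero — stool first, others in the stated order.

stool();
translate([87, 63, 428]) stool_2();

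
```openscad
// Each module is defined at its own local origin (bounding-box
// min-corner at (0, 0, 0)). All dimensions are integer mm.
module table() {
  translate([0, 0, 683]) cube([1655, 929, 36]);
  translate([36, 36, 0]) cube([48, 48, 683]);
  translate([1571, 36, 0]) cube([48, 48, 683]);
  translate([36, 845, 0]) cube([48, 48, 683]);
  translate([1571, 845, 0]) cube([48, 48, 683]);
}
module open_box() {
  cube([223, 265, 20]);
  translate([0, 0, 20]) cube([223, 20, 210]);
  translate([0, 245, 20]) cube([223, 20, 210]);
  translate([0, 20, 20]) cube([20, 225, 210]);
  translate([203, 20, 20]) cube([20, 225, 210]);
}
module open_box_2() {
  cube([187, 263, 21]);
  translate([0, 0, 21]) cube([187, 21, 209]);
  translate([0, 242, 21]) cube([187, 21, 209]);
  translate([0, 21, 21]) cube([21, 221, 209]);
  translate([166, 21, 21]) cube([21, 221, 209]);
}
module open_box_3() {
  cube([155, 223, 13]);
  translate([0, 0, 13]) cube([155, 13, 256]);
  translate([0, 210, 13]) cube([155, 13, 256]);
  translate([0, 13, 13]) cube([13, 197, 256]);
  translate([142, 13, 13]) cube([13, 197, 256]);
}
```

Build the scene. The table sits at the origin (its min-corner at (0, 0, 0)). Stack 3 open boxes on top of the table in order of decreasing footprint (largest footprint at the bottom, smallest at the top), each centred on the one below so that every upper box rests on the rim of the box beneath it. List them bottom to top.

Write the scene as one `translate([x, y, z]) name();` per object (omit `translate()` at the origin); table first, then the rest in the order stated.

table();
translate([716, 332, 719]) open_box();
translate([734, 333, 949]) open_box_2();
translate([750, 353, 1179]) open_box_3();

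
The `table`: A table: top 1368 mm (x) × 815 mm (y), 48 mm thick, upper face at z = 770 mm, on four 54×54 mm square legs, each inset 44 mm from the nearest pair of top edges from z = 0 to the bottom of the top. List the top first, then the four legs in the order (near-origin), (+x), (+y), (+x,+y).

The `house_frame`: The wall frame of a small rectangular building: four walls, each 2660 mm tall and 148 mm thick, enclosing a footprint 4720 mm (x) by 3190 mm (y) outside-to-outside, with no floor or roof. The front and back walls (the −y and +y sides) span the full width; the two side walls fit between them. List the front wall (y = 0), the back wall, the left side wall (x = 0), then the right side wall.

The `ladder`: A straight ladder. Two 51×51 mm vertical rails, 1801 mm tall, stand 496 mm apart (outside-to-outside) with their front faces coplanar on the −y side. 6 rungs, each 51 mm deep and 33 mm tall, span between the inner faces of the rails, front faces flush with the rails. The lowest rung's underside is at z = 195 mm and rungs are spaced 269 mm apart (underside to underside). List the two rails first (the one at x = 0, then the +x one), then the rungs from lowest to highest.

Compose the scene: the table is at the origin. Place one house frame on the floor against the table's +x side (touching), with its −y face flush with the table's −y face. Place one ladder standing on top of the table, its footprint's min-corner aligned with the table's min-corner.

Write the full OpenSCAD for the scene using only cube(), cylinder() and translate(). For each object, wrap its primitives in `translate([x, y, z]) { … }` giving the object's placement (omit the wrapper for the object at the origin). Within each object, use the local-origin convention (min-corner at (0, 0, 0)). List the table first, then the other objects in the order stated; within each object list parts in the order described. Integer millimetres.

translate([0, 0, 722]) cube([1368, 815, 48]);
translate([44, 44, 0]) cube([54, 54, 722]);
translate([1270, 44, 0]) cube([54, 54, 722]);
translate([44, 717, 0]) cube([54, 54, 722]);
translate([1270, 717, 0]) cube([54, 54, 722]);
translate([1368, 0, 0]) {
  cube([4720, 148, 2660]);
  translate([0, 3042, 0]) cube([4720, 148, 2660]);
  translate([0, 148, 0]) cube([148, 2894, 2660]);
  translate([4572, 148, 0]) cube([148, 2894, 2660]);
}
translate([0, 0, 770]) {
  cube([51, 51, 1801]);
  translate([445, 0, 0]) cube([51, 51, 1801]);
  translate([51, 0, 195]) cube([394, 51, 33]);
  translate([51, 0, 464]) cube([394, 51, 33]);
  translate([51, 0, 733]) cube([394, 51, 33]);
  translate([51, 0, 1002]) cube([394, 51, 33]);
  translate([51, 0, 1271]) cube([394, 51, 33]);
  translate([51, 0, 1540]) cube([394, 51, 33]);
}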